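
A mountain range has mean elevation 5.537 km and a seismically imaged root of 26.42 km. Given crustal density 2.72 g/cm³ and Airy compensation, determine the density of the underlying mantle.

Airy balance: ρ_c h = (ρ_m − ρ_c) r → ρ_m = ρ_c (1 + h/r).
ρ_m = 2.72 × (1 + 5.537 km/26.42 km) = 3.29 g/cm³.

3.29 g/cm³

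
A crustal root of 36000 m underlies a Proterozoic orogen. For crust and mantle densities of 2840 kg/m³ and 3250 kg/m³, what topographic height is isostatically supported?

5200 m

Balancing pressure at the compensation depth: ρ_c h = (ρ_m − ρ_c) r.
h = r (ρ_m − ρ_c) / ρ_c = 36000 m × (3250 − 2840) / 2840 = 5200 m.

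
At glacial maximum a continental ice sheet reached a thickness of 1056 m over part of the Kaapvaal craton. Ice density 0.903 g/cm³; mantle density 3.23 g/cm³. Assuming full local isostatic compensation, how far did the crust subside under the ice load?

295 m

Equating mass per unit area of the two columns: the ice load ρ_ice t is balanced by mantle displaced below, ρ_m s.
s = t ρ_ice / ρ_m = 1056 m × 0.903/3.23 = 295 m.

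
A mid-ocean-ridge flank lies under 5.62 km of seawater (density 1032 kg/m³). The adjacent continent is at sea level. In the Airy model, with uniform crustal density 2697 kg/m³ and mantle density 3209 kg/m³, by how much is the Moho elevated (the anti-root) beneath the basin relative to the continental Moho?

By Archimedes' principle applied to the lithosphere: replacing crust with seawater at the top is compensated by replacing crust with mantle at the base: d (ρ_c − ρ_w) = a (ρ_m − ρ_c).
a = d (ρ_c − ρ_w)/(ρ_m − ρ_c) = 5.62 km × 1665/512 = 18.3 km.

18.3 km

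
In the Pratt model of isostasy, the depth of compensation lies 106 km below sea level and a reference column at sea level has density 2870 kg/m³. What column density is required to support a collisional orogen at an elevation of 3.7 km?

Pratt balance: ρ_ref D = ρ (D + h).
ρ = ρ_ref D/(D + h) = 2870 × 106 km/(106 km + 3.7 km) = 2770 kg/m³.

2770 kg/m³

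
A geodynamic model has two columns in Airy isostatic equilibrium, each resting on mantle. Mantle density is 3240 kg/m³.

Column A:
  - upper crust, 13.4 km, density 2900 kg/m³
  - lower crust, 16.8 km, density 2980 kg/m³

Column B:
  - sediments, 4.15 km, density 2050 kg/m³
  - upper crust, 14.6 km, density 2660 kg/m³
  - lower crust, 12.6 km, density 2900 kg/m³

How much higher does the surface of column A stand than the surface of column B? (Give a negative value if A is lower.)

For any compensation level in the mantle, the mantle terms cancel and isostasy reduces to e = (Σt_A − Σt_B) − (Σ(ρt)_A − Σ(ρt)_B) / ρ_m.
Σt_A = 30.2 km; Σt_B = 31.35 km; Σ(ρt)_A = 88924; Σ(ρt)_B = 83883.5 (in km·kg/m³).
e = (30.2 − 31.35) − (88924 − 83883.5) / 3240 = −2.71 km.

−2.71 km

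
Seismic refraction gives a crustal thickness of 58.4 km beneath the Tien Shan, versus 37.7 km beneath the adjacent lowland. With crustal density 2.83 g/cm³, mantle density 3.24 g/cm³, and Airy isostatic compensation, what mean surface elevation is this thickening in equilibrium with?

Excess crust Δ = 58.4 km − 37.7 km = 20.7 km, split between elevation h and root r with h + r = Δ.
Airy balance ρ_c h = (ρ_m − ρ_c) r gives r = h ρ_c/(ρ_m − ρ_c), so h (1 + ρ_c/(ρ_m − ρ_c)) = Δ, i.e. h = Δ (ρ_m − ρ_c)/ρ_m.
h = 20.7 km × 0.41/3.24 = 2.62 km.

2.62 km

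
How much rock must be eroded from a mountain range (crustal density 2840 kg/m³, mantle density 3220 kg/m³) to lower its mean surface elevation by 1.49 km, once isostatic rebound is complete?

12.6 km

Net drop Δ = e − u = e − e ρ_c/ρ_m = e (ρ_m − ρ_c)/ρ_m.
e = Δ ρ_m/(ρ_m − ρ_c) = 1.49 km × 3220/380 = 12.6 km.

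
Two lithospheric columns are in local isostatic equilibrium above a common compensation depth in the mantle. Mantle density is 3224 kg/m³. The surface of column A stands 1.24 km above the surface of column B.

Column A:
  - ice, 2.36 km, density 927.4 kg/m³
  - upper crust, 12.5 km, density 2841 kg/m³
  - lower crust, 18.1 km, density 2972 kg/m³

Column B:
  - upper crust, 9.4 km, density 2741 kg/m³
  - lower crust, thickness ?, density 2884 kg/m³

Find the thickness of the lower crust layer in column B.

18.3 km

Take the compensation level at the base of the deeper column (depth z_c below the surface of column A) and equate Σ ρ_i t_i down to z_c; mantle fills any gap and the z_c terms cancel.
Column A: 2.36×927.4 + 12.5×2841 + 18.1×2972 + (z_c − 32.96)×3224
Column B: 1.24×0 + 9.4×2741 + x×2884 + (z_c − 1.24 − 9.4 − x)×3224
The z_c×3224 term appears on both sides and cancels. Collect the known terms of each column as K = Σ(ρt)_known − 3224 × (depth of known layers): K_A = 91494.364 − 3224×32.96 = −14768.676; K_B = 25765.4 − 3224×(1.24 + 9.4) = −8537.96.
Balance: K_A = K_B − x×(3224 − 2884), so x = (K_B − K_A)/(3224 − 2884) = 6230.72/340 = 18.3 km.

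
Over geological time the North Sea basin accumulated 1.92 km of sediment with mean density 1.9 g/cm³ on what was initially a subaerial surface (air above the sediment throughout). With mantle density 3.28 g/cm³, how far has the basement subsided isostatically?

1.11 km

Subaerial load: s = t ρ_sed / ρ_m = 1.92 km × 1.9/3.28 = 1.11 km.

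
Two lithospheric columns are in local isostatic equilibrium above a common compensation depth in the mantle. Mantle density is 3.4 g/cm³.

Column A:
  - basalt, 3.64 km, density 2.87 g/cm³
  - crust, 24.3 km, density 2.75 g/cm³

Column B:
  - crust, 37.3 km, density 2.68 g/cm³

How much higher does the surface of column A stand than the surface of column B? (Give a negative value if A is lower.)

−2.69 km

For any compensation level in the mantle, the mantle terms cancel and isostasy reduces to e = (Σt_A − Σt_B) − (Σ(ρt)_A − Σ(ρt)_B) / ρ_m.
Σt_A = 27.94 km; Σt_B = 37.3 km; Σ(ρt)_A = 77.2718; Σ(ρt)_B = 99.964 (in km·g/cm³).
e = (27.94 − 37.3) − (77.2718 − 99.964) / 3.4 = −2.69 km.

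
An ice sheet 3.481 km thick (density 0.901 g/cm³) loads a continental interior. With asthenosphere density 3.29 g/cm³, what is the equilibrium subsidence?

0.953 km

Balancing pressure at the compensation depth: the ice load ρ_ice t is balanced by mantle displaced below, ρ_m s.
s = t ρ_ice / ρ_m = 3.481 km × 0.901/3.29 = 0.953 km.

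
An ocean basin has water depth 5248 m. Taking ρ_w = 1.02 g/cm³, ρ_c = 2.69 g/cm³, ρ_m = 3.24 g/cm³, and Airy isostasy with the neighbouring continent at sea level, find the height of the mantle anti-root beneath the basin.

For local isostatic compensation: replacing crust with seawater at the top is compensated by replacing crust with mantle at the base: d (ρ_c − ρ_w) = a (ρ_m − ρ_c).
a = d (ρ_c − ρ_w)/(ρ_m − ρ_c) = 5248 m × 1.67/0.55 = 15900 m.

15900 m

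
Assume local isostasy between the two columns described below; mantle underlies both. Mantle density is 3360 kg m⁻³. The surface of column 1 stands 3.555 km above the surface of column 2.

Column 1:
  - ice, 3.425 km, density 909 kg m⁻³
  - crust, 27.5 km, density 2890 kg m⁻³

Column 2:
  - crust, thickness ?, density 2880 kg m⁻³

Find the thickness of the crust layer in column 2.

19.5 km

Take the compensation level at the base of the deeper column (depth z_c below the surface of column 1) and equate Σ ρ_i t_i down to z_c; mantle fills any gap and the z_c terms cancel.
Column 1: 3.425×909 + 27.5×2890 + (z_c − 30.925)×3360
Column 2: 3.555×0 + x×2880 + (z_c − 3.555 − 0 − x)×3360
The z_c×3360 term appears on both sides and cancels. Collect the known terms of each column as K = Σ(ρt)_known − 3360 × (depth of known layers): K_1 = 82588.325 − 3360×30.925 = −21319.675; K_2 = 0 − 3360×(3.555 + 0) = −11944.8.
Balance: K_1 = K_2 − x×(3360 − 2880), so x = (K_2 − K_1)/(3360 − 2880) = 9374.88/480 = 19.5 km.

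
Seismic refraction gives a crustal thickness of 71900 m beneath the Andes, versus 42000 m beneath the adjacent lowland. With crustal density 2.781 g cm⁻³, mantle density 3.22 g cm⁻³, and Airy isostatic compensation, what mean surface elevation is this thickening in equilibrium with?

Excess crust Δ = 71900 m − 42000 m = 29900 m, split between elevation h and root r with h + r = Δ.
Airy balance ρ_c h = (ρ_m − ρ_c) r gives r = h ρ_c/(ρ_m − ρ_c), so h (1 + ρ_c/(ρ_m − ρ_c)) = Δ, i.e. h = Δ (ρ_m − ρ_c)/ρ_m.
h = 29900 m × 0.439/3.22 = 4080 m.

4080 m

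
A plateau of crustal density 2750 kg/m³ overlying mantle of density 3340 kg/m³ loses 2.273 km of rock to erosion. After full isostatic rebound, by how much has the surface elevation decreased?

0.402 km

Rebound u = e ρ_c/ρ_m = 2.273 km × 2750/3340 = 1.871 km.
Net surface drop = e − u = 2.273 km − 1.871 km = e (ρ_m − ρ_c)/ρ_m = 0.402 km.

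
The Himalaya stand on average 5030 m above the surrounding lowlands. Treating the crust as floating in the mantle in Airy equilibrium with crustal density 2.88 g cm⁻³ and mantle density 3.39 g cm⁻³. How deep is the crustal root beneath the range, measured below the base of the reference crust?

28400 m

For local isostatic compensation: the weight of the topography is balanced by the buoyancy of the root, ρ_c h = (ρ_m − ρ_c) r.
r = h · ρ_c / (ρ_m − ρ_c) = 5030 m × 2.88 / (3.39 − 2.88) = 28400 m.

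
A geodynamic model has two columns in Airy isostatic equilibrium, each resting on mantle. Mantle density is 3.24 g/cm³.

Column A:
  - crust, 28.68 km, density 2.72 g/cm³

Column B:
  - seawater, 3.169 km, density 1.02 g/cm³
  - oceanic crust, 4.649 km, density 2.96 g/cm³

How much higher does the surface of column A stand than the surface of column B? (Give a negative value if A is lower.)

For any compensation level in the mantle, the mantle terms cancel and isostasy reduces to e = (Σt_A − Σt_B) − (Σ(ρt)_A − Σ(ρt)_B) / ρ_m.
Σt_A = 28.68 km; Σt_B = 7.818 km; Σ(ρt)_A = 78.0096; Σ(ρt)_B = 16.99342 (in km·g/cm³).
e = (28.68 − 7.818) − (78.0096 − 16.99342) / 3.24 = 2.03 km.

2.03 km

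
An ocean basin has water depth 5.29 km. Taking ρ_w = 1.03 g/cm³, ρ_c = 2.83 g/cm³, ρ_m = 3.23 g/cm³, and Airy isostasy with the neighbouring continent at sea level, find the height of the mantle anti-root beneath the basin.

23.8 km

Isostatic balance requires: replacing crust with seawater at the top is compensated by replacing crust with mantle at the base: d (ρ_c − ρ_w) = a (ρ_m − ρ_c).
a = d (ρ_c − ρ_w)/(ρ_m − ρ_c) = 5.29 km × 1.8/0.4 = 23.8 km.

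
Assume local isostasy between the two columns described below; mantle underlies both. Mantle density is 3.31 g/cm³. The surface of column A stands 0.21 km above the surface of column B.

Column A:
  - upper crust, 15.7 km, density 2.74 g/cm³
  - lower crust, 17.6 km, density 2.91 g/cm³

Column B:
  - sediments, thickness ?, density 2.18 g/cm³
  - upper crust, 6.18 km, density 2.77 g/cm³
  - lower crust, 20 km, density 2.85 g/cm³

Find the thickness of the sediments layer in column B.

Take the compensation level at the base of the deeper column (depth z_c below the surface of column A) and equate Σ ρ_i t_i down to z_c; mantle fills any gap and the z_c terms cancel.
Column A: 15.7×2.74 + 17.6×2.91 + (z_c − 33.3)×3.31
Column B: 0.21×0 + x×2.18 + 6.18×2.77 + 20×2.85 + (z_c − 0.21 − 26.18 − x)×3.31
The z_c×3.31 term appears on both sides and cancels. Collect the known terms of each column as K = Σ(ρt)_known − 3.31 × (depth of known layers): K_A = 94.234 − 3.31×33.3 = −15.989; K_B = 74.1186 − 3.31×(0.21 + 26.18) = −13.2323.
Balance: K_A = K_B − x×(3.31 − 2.18), so x = (K_B − K_A)/(3.31 − 2.18) = 2.7567/1.13 = 2.44 km.

2.44 km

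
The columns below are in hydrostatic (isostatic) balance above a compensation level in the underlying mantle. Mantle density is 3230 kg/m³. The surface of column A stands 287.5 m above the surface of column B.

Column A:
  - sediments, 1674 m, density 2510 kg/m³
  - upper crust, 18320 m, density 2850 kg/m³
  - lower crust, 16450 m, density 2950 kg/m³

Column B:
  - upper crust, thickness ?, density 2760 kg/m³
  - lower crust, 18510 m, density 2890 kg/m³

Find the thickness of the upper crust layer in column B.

11800 m

Take the compensation level at the base of the deeper column (depth z_c below the surface of column A) and equate Σ ρ_i t_i down to z_c; mantle fills any gap and the z_c terms cancel.
Column A: 1674×2510 + 18320×2850 + 16450×2950 + (z_c − 36444)×3230
Column B: 287.5×0 + x×2760 + 18510×2890 + (z_c − 287.5 − 18510 − x)×3230
The z_c×3230 term appears on both sides and cancels. Collect the known terms of each column as K = Σ(ρt)_known − 3230 × (depth of known layers): K_A = 104941240 − 3230×36444 = −12772880; K_B = 53493900 − 3230×(287.5 + 18510) = −7222025.
Balance: K_A = K_B − x×(3230 − 2760), so x = (K_B − K_A)/(3230 − 2760) = 5550860/470 = 11800 m.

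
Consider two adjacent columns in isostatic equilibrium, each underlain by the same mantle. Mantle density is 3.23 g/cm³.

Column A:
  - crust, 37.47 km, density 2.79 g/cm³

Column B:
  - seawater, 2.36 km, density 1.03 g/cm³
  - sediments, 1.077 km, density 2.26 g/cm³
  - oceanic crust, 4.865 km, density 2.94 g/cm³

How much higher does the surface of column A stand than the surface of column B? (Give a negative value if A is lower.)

2.74 km

For any compensation level in the mantle, the mantle terms cancel and isostasy reduces to e = (Σt_A − Σt_B) − (Σ(ρt)_A − Σ(ρt)_B) / ρ_m.
Σt_A = 37.47 km; Σt_B = 8.302 km; Σ(ρt)_A = 104.5413; Σ(ρt)_B = 19.16792 (in km·g/cm³).
e = (37.47 − 8.302) − (104.5413 − 19.16792) / 3.23 = 2.74 km.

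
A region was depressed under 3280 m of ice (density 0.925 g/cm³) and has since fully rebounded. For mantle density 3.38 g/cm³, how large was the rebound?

Removing the load lets mantle flow back in; uplift u satisfies ρ_ice t = ρ_m u.
u = t ρ_ice/ρ_m = 3280 m × 0.925/3.38 = 898 m.

898 m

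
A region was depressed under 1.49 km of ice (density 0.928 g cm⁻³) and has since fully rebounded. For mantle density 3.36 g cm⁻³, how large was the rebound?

Removing the load lets mantle flow back in; uplift u satisfies ρ_ice t = ρ_m u.
u = t ρ_ice/ρ_m = 1.49 km × 0.928/3.36 = 0.412 km.

0.412 km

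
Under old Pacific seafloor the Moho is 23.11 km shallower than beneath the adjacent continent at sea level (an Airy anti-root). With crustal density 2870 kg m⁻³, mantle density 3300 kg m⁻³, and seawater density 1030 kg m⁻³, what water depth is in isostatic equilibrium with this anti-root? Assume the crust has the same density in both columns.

5.4 km

Replacing a thickness d of crust by seawater at the top must be balanced by replacing crust with mantle at the base: d (ρ_c − ρ_w) = a (ρ_m − ρ_c).
d = a (ρ_m − ρ_c)/(ρ_c − ρ_w) = 23.11 km × 430/1840 = 5.4 km.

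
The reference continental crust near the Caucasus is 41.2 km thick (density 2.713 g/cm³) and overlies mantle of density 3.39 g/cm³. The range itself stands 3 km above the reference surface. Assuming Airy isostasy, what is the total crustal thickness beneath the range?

Root depth r = h ρ_c / (ρ_m − ρ_c) = 3 km × 2.713 / 0.677 = 12.02 km.
Total thickness = T + h + r = 41.2 km + 3 km + 12.02 km = 56.2 km.

56.2 km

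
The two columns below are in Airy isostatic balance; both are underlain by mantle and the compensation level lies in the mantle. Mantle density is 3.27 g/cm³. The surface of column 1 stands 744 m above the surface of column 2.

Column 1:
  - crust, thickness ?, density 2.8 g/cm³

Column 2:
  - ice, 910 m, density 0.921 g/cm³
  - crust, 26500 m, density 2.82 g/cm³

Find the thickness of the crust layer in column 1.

35100 m

Take the compensation level at the base of the deeper column (depth z_c below the surface of column 1) and equate Σ ρ_i t_i down to z_c; mantle fills any gap and the z_c terms cancel.
Column 1: x×2.8 + (z_c − 0 − x)×3.27
Column 2: 744×0 + 910×0.921 + 26500×2.82 + (z_c − 744 − 27410)×3.27
The z_c×3.27 term appears on both sides and cancels. Collect the known terms of each column as K = Σ(ρt)_known − 3.27 × (depth of known layers): K_1 = 0 − 3.27×0 = 0; K_2 = 75568.11 − 3.27×(744 + 27410) = −16495.47.
Balance: K_1 − x×(3.27 − 2.8) = K_2, so x = (K_1 − K_2)/(3.27 − 2.8) = 16495.5/0.47 = 35100 m.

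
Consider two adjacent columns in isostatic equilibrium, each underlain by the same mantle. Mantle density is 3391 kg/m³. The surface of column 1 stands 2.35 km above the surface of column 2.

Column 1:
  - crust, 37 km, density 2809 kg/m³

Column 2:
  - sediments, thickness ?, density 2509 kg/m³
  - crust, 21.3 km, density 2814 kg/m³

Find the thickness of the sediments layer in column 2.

Take the compensation level at the base of the deeper column (depth z_c below the surface of column 1) and equate Σ ρ_i t_i down to z_c; mantle fills any gap and the z_c terms cancel.
Column 1: 37×2809 + (z_c − 37)×3391
Column 2: 2.35×0 + x×2509 + 21.3×2814 + (z_c − 2.35 − 21.3 − x)×3391
The z_c×3391 term appears on both sides and cancels. Collect the known terms of each column as K = Σ(ρt)_known − 3391 × (depth of known layers): K_1 = 103933 − 3391×37 = −21534; K_2 = 59938.2 − 3391×(2.35 + 21.3) = −20258.95.
Balance: K_1 = K_2 − x×(3391 − 2509), so x = (K_2 − K_1)/(3391 − 2509) = 1275.05/882 = 1.45 km.

1.45 km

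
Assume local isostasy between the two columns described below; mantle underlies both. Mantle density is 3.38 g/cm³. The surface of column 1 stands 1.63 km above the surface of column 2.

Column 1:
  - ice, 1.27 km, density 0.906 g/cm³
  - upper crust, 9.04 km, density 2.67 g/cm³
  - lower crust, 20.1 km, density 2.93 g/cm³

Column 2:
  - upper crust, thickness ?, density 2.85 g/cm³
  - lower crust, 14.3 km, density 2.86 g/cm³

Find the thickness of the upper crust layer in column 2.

Take the compensation level at the base of the deeper column (depth z_c below the surface of column 1) and equate Σ ρ_i t_i down to z_c; mantle fills any gap and the z_c terms cancel.
Column 1: 1.27×0.906 + 9.04×2.67 + 20.1×2.93 + (z_c − 30.41)×3.38
Column 2: 1.63×0 + x×2.85 + 14.3×2.86 + (z_c − 1.63 − 14.3 − x)×3.38
The z_c×3.38 term appears on both sides and cancels. Collect the known terms of each column as K = Σ(ρt)_known − 3.38 × (depth of known layers): K_1 = 84.18042 − 3.38×30.41 = −18.60538; K_2 = 40.898 − 3.38×(1.63 + 14.3) = −12.9454.
Balance: K_1 = K_2 − x×(3.38 − 2.85), so x = (K_2 − K_1)/(3.38 − 2.85) = 5.65998/0.53 = 10.7 km.

10.7 km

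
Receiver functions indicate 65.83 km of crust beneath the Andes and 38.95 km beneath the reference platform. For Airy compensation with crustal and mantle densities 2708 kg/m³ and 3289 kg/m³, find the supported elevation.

4.75 km

Excess crust Δ = 65.83 km − 38.95 km = 26.88 km, split between elevation h and root r with h + r = Δ.
Airy balance ρ_c h = (ρ_m − ρ_c) r gives r = h ρ_c/(ρ_m − ρ_c), so h (1 + ρ_c/(ρ_m − ρ_c)) = Δ, i.e. h = Δ (ρ_m − ρ_c)/ρ_m.
h = 26.88 km × 581/3289 = 4.75 km.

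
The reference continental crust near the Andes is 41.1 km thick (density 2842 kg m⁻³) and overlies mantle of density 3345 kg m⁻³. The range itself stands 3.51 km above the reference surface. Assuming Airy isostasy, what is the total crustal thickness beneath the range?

Root depth r = h ρ_c / (ρ_m − ρ_c) = 3.51 km × 2842 / 503 = 19.83 km.
Total thickness = T + h + r = 41.1 km + 3.51 km + 19.83 km = 64.4 km.

64.4 km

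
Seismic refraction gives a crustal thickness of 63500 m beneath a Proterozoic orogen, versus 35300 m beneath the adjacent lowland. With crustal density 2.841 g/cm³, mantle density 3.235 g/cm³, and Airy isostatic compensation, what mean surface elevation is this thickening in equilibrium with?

3430 m

Excess crust Δ = 63500 m − 35300 m = 28200 m, split between elevation h and root r with h + r = Δ.
Airy balance ρ_c h = (ρ_m − ρ_c) r gives r = h ρ_c/(ρ_m − ρ_c), so h (1 + ρ_c/(ρ_m − ρ_c)) = Δ, i.e. h = Δ (ρ_m − ρ_c)/ρ_m.
h = 28200 m × 0.394/3.235 = 3430 m.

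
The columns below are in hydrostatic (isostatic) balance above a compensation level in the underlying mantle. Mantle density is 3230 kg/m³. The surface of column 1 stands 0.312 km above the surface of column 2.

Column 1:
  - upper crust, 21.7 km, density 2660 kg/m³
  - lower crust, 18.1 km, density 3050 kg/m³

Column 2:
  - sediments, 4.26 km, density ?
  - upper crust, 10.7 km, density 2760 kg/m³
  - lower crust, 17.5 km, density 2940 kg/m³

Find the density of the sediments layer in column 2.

Take the compensation level at the base of the deeper column (depth z_c below the surface of column 1) and equate Σ ρ_i t_i down to z_c; mantle fills any gap and the z_c terms cancel.
Column 1: 21.7×2660 + 18.1×3050 + (z_c − 39.8)×3230
Column 2: 0.312×0 + 4.26×ρ + 10.7×2760 + 17.5×2940 + (z_c − 0.312 − 32.46)×3230
The z_c×3230 term appears on both sides and cancels. Collect the known terms of each column as K = Σ(ρt)_known − 3230 × (depth of known layers): K_1 = 112927 − 3230×39.8 = −15627; K_2 = 80982 − 3230×(0.312 + 32.46) = −24871.56.
Balance: K_1 = K_2 + 4.26×ρ, so ρ = (K_1 − K_2)/4.26 = 9244.56/4.26 = 2170 kg/m³.

2170 kg/m³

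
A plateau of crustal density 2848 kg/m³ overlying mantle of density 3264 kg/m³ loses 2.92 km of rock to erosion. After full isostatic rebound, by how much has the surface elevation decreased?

Rebound u = e ρ_c/ρ_m = 2.92 km × 2848/3264 = 2.548 km.
Net surface drop = e − u = 2.92 km − 2.548 km = e (ρ_m − ρ_c)/ρ_m = 0.372 km.

0.372 km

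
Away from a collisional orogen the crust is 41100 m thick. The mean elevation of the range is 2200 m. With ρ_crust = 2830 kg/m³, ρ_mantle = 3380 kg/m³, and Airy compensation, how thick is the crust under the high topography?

Root depth r = h ρ_c / (ρ_m − ρ_c) = 2200 m × 2830 / 550 = 11320 m.
Total thickness = T + h + r = 41100 m + 2200 m + 11320 m = 54600 m.

54600 m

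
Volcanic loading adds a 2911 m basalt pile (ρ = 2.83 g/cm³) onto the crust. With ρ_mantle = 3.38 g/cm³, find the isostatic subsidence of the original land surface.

2440 m

Subaerial loading: s = t ρ_load / ρ_m.
s = 2911 m × 2.83/3.38 = 2440 m.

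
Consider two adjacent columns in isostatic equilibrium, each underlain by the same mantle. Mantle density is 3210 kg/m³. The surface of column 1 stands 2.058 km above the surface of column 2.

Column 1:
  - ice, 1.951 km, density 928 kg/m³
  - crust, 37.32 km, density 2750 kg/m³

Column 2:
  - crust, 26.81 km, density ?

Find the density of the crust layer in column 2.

Take the compensation level at the base of the deeper column (depth z_c below the surface of column 1) and equate Σ ρ_i t_i down to z_c; mantle fills any gap and the z_c terms cancel.
Column 1: 1.951×928 + 37.32×2750 + (z_c − 39.271)×3210
Column 2: 2.058×0 + 26.81×ρ + (z_c − 2.058 − 26.81)×3210
The z_c×3210 term appears on both sides and cancels. Collect the known terms of each column as K = Σ(ρt)_known − 3210 × (depth of known layers): K_1 = 104440.528 − 3210×39.271 = −21619.382; K_2 = 0 − 3210×(2.058 + 26.81) = −92666.28.
Balance: K_1 = K_2 + 26.81×ρ, so ρ = (K_1 − K_2)/26.81 = 71046.9/26.81 = 2650 kg/m³.

2650 kg/m³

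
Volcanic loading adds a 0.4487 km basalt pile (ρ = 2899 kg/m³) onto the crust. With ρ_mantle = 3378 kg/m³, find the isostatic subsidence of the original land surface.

0.385 km

Subaerial loading: s = t ρ_load / ρ_m.
s = 0.4487 km × 2899/3378 = 0.385 km.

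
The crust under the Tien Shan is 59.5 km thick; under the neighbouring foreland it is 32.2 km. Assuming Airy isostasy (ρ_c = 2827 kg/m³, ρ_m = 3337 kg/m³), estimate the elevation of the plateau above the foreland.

4.17 km

Excess crust Δ = 59.5 km − 32.2 km = 27.3 km, split between elevation h and root r with h + r = Δ.
Airy balance ρ_c h = (ρ_m − ρ_c) r gives r = h ρ_c/(ρ_m − ρ_c), so h (1 + ρ_c/(ρ_m − ρ_c)) = Δ, i.e. h = Δ (ρ_m − ρ_c)/ρ_m.
h = 27.3 km × 510/3337 = 4.17 km.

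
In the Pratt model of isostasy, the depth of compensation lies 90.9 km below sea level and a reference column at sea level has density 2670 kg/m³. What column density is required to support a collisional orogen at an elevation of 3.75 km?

2560 kg/m³

Pratt balance: ρ_ref D = ρ (D + h).
ρ = ρ_ref D/(D + h) = 2670 × 90.9 km/(90.9 km + 3.75 km) = 2560 kg/m³.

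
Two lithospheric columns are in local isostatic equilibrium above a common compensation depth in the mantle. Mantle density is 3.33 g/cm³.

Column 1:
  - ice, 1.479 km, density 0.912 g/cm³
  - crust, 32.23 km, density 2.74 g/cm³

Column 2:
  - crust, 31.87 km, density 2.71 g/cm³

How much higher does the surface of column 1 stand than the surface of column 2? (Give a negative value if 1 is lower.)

0.851 km

For any compensation level in the mantle, the mantle terms cancel and isostasy reduces to e = (Σt_1 − Σt_2) − (Σ(ρt)_1 − Σ(ρt)_2) / ρ_m.
Σt_1 = 33.709 km; Σt_2 = 31.87 km; Σ(ρt)_1 = 89.659048; Σ(ρt)_2 = 86.3677 (in km·g/cm³).
e = (33.709 − 31.87) − (89.659048 − 86.3677) / 3.33 = 0.851 km.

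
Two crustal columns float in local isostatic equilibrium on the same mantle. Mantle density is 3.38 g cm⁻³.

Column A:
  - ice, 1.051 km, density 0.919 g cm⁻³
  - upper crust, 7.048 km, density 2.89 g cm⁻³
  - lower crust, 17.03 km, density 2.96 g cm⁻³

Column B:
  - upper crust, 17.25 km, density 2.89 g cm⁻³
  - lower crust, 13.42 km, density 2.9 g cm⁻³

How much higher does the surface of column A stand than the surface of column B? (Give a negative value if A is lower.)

For any compensation level in the mantle, the mantle terms cancel and isostasy reduces to e = (Σt_A − Σt_B) − (Σ(ρt)_A − Σ(ρt)_B) / ρ_m.
Σt_A = 25.129 km; Σt_B = 30.67 km; Σ(ρt)_A = 71.743389; Σ(ρt)_B = 88.7705 (in km·g cm⁻³).
e = (25.129 − 30.67) − (71.743389 − 88.7705) / 3.38 = −0.503 km.

−0.503 km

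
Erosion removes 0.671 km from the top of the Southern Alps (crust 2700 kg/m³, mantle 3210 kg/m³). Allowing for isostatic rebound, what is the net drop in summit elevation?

0.107 km

Rebound u = e ρ_c/ρ_m = 0.671 km × 2700/3210 = 0.5644 km.
Net surface drop = e − u = 0.671 km − 0.5644 km = e (ρ_m − ρ_c)/ρ_m = 0.107 km.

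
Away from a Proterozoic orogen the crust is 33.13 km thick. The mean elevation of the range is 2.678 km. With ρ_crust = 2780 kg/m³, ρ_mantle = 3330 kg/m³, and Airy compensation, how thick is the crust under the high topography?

Root depth r = h ρ_c / (ρ_m − ρ_c) = 2.678 km × 2780 / 550 = 13.54 km.
Total thickness = T + h + r = 33.13 km + 2.678 km + 13.54 km = 49.3 km.

49.3 km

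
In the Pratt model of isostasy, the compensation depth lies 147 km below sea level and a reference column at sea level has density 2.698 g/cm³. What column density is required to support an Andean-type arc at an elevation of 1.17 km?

2.68 g/cm³

Pratt balance: ρ_ref D = ρ (D + h).
ρ = ρ_ref D/(D + h) = 2.698 × 147 km/(147 km + 1.17 km) = 2.68 g/cm³.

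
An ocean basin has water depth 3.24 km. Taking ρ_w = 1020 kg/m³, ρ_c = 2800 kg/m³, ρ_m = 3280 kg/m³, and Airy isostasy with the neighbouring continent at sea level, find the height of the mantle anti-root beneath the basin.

Isostatic balance requires: replacing crust with seawater at the top is compensated by replacing crust with mantle at the base: d (ρ_c − ρ_w) = a (ρ_m − ρ_c).
a = d (ρ_c − ρ_w)/(ρ_m − ρ_c) = 3.24 km × 1780/480 = 12 km.

12 km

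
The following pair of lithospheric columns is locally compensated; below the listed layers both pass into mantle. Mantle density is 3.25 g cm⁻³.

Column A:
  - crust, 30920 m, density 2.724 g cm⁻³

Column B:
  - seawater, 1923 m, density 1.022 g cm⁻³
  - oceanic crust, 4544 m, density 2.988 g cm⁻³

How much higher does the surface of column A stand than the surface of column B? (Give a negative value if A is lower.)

For any compensation level in the mantle, the mantle terms cancel and isostasy reduces to e = (Σt_A − Σt_B) − (Σ(ρt)_A − Σ(ρt)_B) / ρ_m.
Σt_A = 30920 m; Σt_B = 6467 m; Σ(ρt)_A = 84226.08; Σ(ρt)_B = 15542.778 (in m·g cm⁻³).
e = (30920 − 6467) − (84226.08 − 15542.778) / 3.25 = 3320 m.

3320 m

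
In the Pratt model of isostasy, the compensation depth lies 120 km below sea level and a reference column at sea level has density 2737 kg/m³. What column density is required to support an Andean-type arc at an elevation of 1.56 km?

Pratt balance: ρ_ref D = ρ (D + h).
ρ = ρ_ref D/(D + h) = 2737 × 120 km/(120 km + 1.56 km) = 2700 kg/m³.

2700 kg/m³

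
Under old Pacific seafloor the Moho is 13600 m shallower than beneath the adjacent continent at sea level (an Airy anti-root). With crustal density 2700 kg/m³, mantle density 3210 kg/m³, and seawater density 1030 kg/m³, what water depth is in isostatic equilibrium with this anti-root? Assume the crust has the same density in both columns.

Replacing a thickness d of crust by seawater at the top must be balanced by replacing crust with mantle at the base: d (ρ_c − ρ_w) = a (ρ_m − ρ_c).
d = a (ρ_m − ρ_c)/(ρ_c − ρ_w) = 13600 m × 510/1670 = 4150 m.

4150 m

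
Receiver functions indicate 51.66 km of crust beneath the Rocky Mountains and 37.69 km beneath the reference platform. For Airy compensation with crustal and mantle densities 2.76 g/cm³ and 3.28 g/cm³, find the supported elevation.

Excess crust Δ = 51.66 km − 37.69 km = 13.97 km, split between elevation h and root r with h + r = Δ.
Airy balance ρ_c h = (ρ_m − ρ_c) r gives r = h ρ_c/(ρ_m − ρ_c), so h (1 + ρ_c/(ρ_m − ρ_c)) = Δ, i.e. h = Δ (ρ_m − ρ_c)/ρ_m.
h = 13.97 km × 0.52/3.28 = 2.21 km.

2.21 km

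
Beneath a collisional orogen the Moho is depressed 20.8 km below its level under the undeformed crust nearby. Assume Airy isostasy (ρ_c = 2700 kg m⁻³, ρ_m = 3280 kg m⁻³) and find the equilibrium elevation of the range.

In Airy isostatic equilibrium: ρ_c h = (ρ_m − ρ_c) r.
h = r (ρ_m − ρ_c) / ρ_c = 20.8 km × (3280 − 2700) / 2700 = 4.47 km.

4.47 km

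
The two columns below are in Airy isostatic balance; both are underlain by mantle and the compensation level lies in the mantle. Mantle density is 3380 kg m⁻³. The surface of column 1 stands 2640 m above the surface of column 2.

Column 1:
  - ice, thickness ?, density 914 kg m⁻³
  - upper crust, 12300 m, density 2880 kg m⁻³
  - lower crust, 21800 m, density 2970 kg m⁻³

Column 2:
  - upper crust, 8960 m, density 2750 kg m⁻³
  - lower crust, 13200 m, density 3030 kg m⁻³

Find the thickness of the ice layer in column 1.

Take the compensation level at the base of the deeper column (depth z_c below the surface of column 1) and equate Σ ρ_i t_i down to z_c; mantle fills any gap and the z_c terms cancel.
Column 1: x×914 + 12300×2880 + 21800×2970 + (z_c − 34100 − x)×3380
Column 2: 2640×0 + 8960×2750 + 13200×3030 + (z_c − 2640 − 22160)×3380
The z_c×3380 term appears on both sides and cancels. Collect the known terms of each column as K = Σ(ρt)_known − 3380 × (depth of known layers): K_1 = 100170000 − 3380×34100 = −15088000; K_2 = 64636000 − 3380×(2640 + 22160) = −19188000.
Balance: K_1 − x×(3380 − 914) = K_2, so x = (K_1 − K_2)/(3380 − 914) = 4100000/2466 = 1660 m.

1660 m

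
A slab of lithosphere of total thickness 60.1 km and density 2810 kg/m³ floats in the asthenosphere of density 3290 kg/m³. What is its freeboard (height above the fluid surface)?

8.77 km

Floating equilibrium: submerged depth d = t ρ_obj/ρ_fluid = 60.1 km × 2810/3290 = 51.33 km.
Freeboard = t − d = 60.1 km − 51.33 km = 8.77 km.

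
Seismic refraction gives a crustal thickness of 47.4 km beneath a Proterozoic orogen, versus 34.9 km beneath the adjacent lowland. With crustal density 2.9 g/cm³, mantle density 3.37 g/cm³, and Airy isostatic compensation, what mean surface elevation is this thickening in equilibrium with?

Excess crust Δ = 47.4 km − 34.9 km = 12.5 km, split between elevation h and root r with h + r = Δ.
Airy balance ρ_c h = (ρ_m − ρ_c) r gives r = h ρ_c/(ρ_m − ρ_c), so h (1 + ρ_c/(ρ_m − ρ_c)) = Δ, i.e. h = Δ (ρ_m − ρ_c)/ρ_m.
h = 12.5 km × 0.47/3.37 = 1.74 km.

1.74 km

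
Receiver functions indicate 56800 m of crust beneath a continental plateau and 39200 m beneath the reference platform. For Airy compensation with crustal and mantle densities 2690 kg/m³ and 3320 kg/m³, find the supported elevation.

3340 m

Excess crust Δ = 56800 m − 39200 m = 17600 m, split between elevation h and root r with h + r = Δ.
Airy balance ρ_c h = (ρ_m − ρ_c) r gives r = h ρ_c/(ρ_m − ρ_c), so h (1 + ρ_c/(ρ_m − ρ_c)) = Δ, i.e. h = Δ (ρ_m − ρ_c)/ρ_m.
h = 17600 m × 630/3320 = 3340 m.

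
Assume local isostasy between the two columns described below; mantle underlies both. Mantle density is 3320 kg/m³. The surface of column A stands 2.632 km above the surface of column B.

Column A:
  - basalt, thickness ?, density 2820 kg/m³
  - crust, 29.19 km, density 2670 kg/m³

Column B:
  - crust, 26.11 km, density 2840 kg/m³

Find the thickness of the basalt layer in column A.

Take the compensation level at the base of the deeper column (depth z_c below the surface of column A) and equate Σ ρ_i t_i down to z_c; mantle fills any gap and the z_c terms cancel.
Column A: x×2820 + 29.19×2670 + (z_c − 29.19 − x)×3320
Column B: 2.632×0 + 26.11×2840 + (z_c − 2.632 − 26.11)×3320
The z_c×3320 term appears on both sides and cancels. Collect the known terms of each column as K = Σ(ρt)_known − 3320 × (depth of known layers): K_A = 77937.3 − 3320×29.19 = −18973.5; K_B = 74152.4 − 3320×(2.632 + 26.11) = −21271.04.
Balance: K_A − x×(3320 − 2820) = K_B, so x = (K_A − K_B)/(3320 − 2820) = 2297.54/500 = 4.6 km.

4.6 km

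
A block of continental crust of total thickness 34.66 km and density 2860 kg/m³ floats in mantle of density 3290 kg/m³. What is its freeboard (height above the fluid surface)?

4.53 km

Floating equilibrium: submerged depth d = t ρ_obj/ρ_fluid = 34.66 km × 2860/3290 = 30.13 km.
Freeboard = t − d = 34.66 km − 30.13 km = 4.53 km.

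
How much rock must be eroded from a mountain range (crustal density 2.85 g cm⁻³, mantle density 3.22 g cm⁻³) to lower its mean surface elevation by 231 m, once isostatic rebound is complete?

2010 m

Net drop Δ = e − u = e − e ρ_c/ρ_m = e (ρ_m − ρ_c)/ρ_m.
e = Δ ρ_m/(ρ_m − ρ_c) = 231 m × 3.22/0.37 = 2010 m.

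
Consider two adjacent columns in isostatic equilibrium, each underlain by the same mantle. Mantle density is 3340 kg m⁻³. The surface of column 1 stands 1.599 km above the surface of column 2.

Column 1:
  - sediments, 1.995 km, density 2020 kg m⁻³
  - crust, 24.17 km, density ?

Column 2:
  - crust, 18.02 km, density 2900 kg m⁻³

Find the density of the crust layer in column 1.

Take the compensation level at the base of the deeper column (depth z_c below the surface of column 1) and equate Σ ρ_i t_i down to z_c; mantle fills any gap and the z_c terms cancel.
Column 1: 1.995×2020 + 24.17×ρ + (z_c − 26.165)×3340
Column 2: 1.599×0 + 18.02×2900 + (z_c − 1.599 − 18.02)×3340
The z_c×3340 term appears on both sides and cancels. Collect the known terms of each column as K = Σ(ρt)_known − 3340 × (depth of known layers): K_1 = 4029.9 − 3340×26.165 = −83361.2; K_2 = 52258 − 3340×(1.599 + 18.02) = −13269.46.
Balance: K_1 + 24.17×ρ = K_2, so ρ = (K_2 − K_1)/24.17 = 70091.7/24.17 = 2900 kg m⁻³.

2900 kg m⁻³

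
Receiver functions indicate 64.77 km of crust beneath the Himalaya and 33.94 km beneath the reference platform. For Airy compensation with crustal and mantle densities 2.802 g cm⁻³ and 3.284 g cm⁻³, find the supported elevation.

Excess crust Δ = 64.77 km − 33.94 km = 30.83 km, split between elevation h and root r with h + r = Δ.
Airy balance ρ_c h = (ρ_m − ρ_c) r gives r = h ρ_c/(ρ_m − ρ_c), so h (1 + ρ_c/(ρ_m − ρ_c)) = Δ, i.e. h = Δ (ρ_m − ρ_c)/ρ_m.
h = 30.83 km × 0.482/3.284 = 4.52 km.

4.52 km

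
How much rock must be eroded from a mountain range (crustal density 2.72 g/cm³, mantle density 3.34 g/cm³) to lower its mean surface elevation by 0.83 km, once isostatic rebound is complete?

4.47 km

Net drop Δ = e − u = e − e ρ_c/ρ_m = e (ρ_m − ρ_c)/ρ_m.
e = Δ ρ_m/(ρ_m − ρ_c) = 0.83 km × 3.34/0.62 = 4.47 km.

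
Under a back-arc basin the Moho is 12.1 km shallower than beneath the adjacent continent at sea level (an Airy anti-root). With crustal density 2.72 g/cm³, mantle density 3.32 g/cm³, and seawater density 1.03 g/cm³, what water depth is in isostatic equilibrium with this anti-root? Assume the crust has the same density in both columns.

4.3 km

Replacing a thickness d of crust by seawater at the top must be balanced by replacing crust with mantle at the base: d (ρ_c − ρ_w) = a (ρ_m − ρ_c).
d = a (ρ_m − ρ_c)/(ρ_c − ρ_w) = 12.1 km × 0.6/1.69 = 4.3 km.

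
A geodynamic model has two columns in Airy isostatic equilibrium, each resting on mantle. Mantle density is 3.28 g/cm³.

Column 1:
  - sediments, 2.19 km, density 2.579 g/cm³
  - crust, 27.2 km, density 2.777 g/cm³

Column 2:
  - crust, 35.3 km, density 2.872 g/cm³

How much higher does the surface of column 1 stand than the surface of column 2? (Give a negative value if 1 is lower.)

0.248 km

For any compensation level in the mantle, the mantle terms cancel and isostasy reduces to e = (Σt_1 − Σt_2) − (Σ(ρt)_1 − Σ(ρt)_2) / ρ_m.
Σt_1 = 29.39 km; Σt_2 = 35.3 km; Σ(ρt)_1 = 81.18241; Σ(ρt)_2 = 101.3816 (in km·g/cm³).
e = (29.39 − 35.3) − (81.18241 − 101.3816) / 3.28 = 0.248 km.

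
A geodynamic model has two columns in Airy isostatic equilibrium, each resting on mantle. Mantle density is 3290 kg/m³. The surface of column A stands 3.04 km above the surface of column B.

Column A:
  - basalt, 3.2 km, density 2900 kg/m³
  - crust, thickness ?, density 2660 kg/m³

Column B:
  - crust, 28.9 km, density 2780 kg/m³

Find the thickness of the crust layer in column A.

37.3 km

Take the compensation level at the base of the deeper column (depth z_c below the surface of column A) and equate Σ ρ_i t_i down to z_c; mantle fills any gap and the z_c terms cancel.
Column A: 3.2×2900 + x×2660 + (z_c − 3.2 − x)×3290
Column B: 3.04×0 + 28.9×2780 + (z_c − 3.04 − 28.9)×3290
The z_c×3290 term appears on both sides and cancels. Collect the known terms of each column as K = Σ(ρt)_known − 3290 × (depth of known layers): K_A = 9280 − 3290×3.2 = −1248; K_B = 80342 − 3290×(3.04 + 28.9) = −24740.6.
Balance: K_A − x×(3290 − 2660) = K_B, so x = (K_A − K_B)/(3290 − 2660) = 23492.6/630 = 37.3 km.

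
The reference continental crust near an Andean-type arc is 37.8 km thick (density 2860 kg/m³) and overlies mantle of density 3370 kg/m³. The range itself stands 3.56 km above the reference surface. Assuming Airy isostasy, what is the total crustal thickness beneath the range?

61.3 km

Root depth r = h ρ_c / (ρ_m − ρ_c) = 3.56 km × 2860 / 510 = 19.96 km.
Total thickness = T + h + r = 37.8 km + 3.56 km + 19.96 km = 61.3 km.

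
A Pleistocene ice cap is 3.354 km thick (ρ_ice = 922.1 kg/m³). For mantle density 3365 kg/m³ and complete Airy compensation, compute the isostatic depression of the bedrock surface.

In Airy isostatic equilibrium: the ice load ρ_ice t is balanced by mantle displaced below, ρ_m s.
s = t ρ_ice / ρ_m = 3.354 km × 922.1/3365 = 0.919 km.

0.919 km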